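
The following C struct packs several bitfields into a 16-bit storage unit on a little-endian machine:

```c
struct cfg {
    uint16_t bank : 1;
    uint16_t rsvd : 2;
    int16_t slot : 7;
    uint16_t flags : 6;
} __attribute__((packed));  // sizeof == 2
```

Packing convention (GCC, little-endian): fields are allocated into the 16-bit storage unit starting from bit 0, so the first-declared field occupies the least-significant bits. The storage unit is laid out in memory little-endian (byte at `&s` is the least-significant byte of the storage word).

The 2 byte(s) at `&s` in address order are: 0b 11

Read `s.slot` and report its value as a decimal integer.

[0]=0x0b [1]=0x11 (little-endian) → word 0x110b
bank [0+:1] = (word>>0) & 0x1 = 1
rsvd [1+:2] = (word>>1) & 0x3 = 1
slot [3+:7] = (word>>3) & 0x7f = 33  ←
flags [10+:6] = (word>>10) & 0x3f = 4
slot signed 7b, MSB=0: value = 33

33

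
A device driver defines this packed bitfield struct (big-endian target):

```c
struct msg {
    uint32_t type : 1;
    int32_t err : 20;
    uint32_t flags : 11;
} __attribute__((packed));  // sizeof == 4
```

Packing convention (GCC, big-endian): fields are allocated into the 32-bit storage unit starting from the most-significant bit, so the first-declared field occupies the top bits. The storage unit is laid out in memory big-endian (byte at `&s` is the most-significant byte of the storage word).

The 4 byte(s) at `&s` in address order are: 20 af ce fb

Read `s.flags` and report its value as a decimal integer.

[0]=0x20 [1]=0xaf [2]=0xce [3]=0xfb (big-endian) → word 0x20afcefb
type [31+:1] = (word>>31) & 0x1 = 0
err [11+:20] = (word>>11) & 0xfffff = 267769
flags [0+:11] = (word>>0) & 0x7ff = 1787  ←

1787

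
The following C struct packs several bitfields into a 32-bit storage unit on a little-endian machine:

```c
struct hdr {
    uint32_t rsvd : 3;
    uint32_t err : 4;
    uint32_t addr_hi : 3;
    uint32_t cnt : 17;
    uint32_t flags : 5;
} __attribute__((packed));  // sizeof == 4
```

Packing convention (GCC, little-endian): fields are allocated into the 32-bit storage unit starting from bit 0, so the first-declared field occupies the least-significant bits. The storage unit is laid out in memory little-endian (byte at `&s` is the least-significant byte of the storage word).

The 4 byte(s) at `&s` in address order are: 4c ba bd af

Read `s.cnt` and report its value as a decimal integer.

[0]=0x4c [1]=0xba [2]=0xbd [3]=0xaf (little-endian) → word 0xafbdba4c
rsvd [0+:3] = (word>>0) & 0x7 = 4
err [3+:4] = (word>>3) & 0xf = 9
addr_hi [7+:3] = (word>>7) & 0x7 = 4
cnt [10+:17] = (word>>10) & 0x1ffff = 126830  ←
flags [27+:5] = (word>>27) & 0x1f = 21

126830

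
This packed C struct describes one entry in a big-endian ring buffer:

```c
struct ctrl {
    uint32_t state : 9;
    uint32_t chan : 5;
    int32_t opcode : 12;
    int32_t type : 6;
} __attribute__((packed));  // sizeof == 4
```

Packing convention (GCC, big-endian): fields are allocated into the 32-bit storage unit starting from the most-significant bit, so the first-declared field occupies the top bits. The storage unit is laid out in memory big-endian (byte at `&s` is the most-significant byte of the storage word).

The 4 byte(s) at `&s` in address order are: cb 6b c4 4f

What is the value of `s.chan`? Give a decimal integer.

26

[0]=0xcb [1]=0x6b [2]=0xc4 [3]=0x4f (big-endian) → word 0xcb6bc44f
state [23+:9] = (word>>23) & 0x1ff = 406
chan [18+:5] = (word>>18) & 0x1f = 26  ←
opcode [6+:12] = (word>>6) & 0xfff = 3857
type [0+:6] = (word>>0) & 0x3f = 15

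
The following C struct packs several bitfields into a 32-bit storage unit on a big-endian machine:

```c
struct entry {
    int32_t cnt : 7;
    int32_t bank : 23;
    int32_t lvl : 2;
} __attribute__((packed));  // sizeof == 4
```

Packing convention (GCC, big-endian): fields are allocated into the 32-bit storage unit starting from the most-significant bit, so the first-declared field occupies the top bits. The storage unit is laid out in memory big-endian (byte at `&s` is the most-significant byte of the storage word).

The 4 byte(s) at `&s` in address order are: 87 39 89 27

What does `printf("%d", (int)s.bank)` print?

[0]=0x87 [1]=0x39 [2]=0x89 [3]=0x27 (big-endian) → word 0x87398927
cnt [25+:7] = (word>>25) & 0x7f = 67
bank [2+:23] = (word>>2) & 0x7fffff = 5136969  ←
lvl [0+:2] = (word>>0) & 0x3 = 3
bank signed 23b, MSB=1: 5136969 - 8388608 = -3251639

-3251639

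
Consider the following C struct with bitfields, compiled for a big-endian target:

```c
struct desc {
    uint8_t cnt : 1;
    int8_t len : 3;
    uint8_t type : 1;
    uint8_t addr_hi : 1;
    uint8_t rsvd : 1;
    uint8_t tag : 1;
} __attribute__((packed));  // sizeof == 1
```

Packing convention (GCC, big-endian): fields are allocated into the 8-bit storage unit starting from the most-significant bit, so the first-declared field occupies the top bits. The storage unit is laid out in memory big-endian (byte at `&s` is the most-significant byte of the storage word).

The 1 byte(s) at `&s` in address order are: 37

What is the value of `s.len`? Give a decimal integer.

3

[0]=0x37 (big-endian) → word 0x37
cnt [7+:1] = (word>>7) & 0x1 = 0
len [4+:3] = (word>>4) & 0x7 = 3  ←
type [3+:1] = (word>>3) & 0x1 = 0
addr_hi [2+:1] = (word>>2) & 0x1 = 1
rsvd [1+:1] = (word>>1) & 0x1 = 1
tag [0+:1] = (word>>0) & 0x1 = 1
len signed 3b, MSB=0: value = 3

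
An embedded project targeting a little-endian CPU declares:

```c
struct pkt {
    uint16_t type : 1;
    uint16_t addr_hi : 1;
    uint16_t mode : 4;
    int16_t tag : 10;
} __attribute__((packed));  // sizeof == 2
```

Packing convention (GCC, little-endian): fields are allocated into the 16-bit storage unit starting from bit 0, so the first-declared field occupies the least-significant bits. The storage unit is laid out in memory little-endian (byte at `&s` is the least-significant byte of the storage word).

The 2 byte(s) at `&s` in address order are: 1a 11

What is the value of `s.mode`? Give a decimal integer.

[0]=0x1a [1]=0x11 (little-endian) → word 0x111a
type:1 @ bit 0 → (0x111a>>0)&0x1 = 0x0
addr_hi:1 @ bit 1 → (0x111a>>1)&0x1 = 0x1
mode:4 @ bit 2 → (0x111a>>2)&0xf = 0x6  ←
tag:10 @ bit 6 → (0x111a>>6)&0x3ff = 0x44

6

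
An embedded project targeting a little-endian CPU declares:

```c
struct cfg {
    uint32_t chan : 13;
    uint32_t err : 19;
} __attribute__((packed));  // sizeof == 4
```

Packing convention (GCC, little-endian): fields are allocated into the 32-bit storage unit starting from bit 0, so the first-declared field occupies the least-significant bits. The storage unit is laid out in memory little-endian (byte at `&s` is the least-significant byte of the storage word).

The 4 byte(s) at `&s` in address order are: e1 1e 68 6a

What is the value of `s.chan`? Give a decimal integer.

[0]=0xe1 [1]=0x1e [2]=0x68 [3]=0x6a (little-endian) → word 0x6a681ee1
chan [0+:13] = (word>>0) & 0x1fff = 7905  ←
err [13+:19] = (word>>13) & 0x7ffff = 217920

7905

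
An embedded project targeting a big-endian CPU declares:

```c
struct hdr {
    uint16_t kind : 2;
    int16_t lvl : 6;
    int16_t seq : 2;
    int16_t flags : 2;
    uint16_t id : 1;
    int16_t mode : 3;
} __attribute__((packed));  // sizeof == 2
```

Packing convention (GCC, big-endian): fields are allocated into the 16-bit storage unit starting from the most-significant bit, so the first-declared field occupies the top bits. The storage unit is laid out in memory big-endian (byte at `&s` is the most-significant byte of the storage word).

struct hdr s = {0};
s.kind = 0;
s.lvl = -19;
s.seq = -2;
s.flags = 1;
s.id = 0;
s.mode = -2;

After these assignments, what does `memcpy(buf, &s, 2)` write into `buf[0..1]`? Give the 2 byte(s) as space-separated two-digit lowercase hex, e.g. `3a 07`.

2d 96

kind:2 = 0 → 0x0 << 14 → word 0x0000
lvl:6 = -19 → 0x2d << 8 → word 0x2d00
seq:2 = -2 → 0x2 << 6 → word 0x2d80
flags:2 = 1 → 0x1 << 4 → word 0x2d90
id:1 = 0 → 0x0 << 3 → word 0x2d90
mode:3 = -2 → 0x6 << 0 → word 0x2d96
word = 0x2d96 → big-endian bytes:
  [0]=0x2d  [1]=0x96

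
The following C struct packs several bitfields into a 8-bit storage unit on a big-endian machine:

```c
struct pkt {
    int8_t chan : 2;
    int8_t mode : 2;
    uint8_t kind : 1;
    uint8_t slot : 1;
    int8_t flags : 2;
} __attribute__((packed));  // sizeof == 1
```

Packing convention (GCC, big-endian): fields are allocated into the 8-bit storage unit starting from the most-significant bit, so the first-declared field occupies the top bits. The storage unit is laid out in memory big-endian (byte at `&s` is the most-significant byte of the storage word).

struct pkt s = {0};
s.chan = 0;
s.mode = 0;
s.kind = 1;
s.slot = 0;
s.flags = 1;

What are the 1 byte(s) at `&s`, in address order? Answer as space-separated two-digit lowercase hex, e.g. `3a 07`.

09

chan (2b) val=0 bits=0x0 at bit 6: 0x00
mode (2b) val=0 bits=0x0 at bit 4: 0x00
kind (1b) val=1 bits=0x1 at bit 3: 0x08
slot (1b) val=0 bits=0x0 at bit 2: 0x08
flags (2b) val=1 bits=0x1 at bit 0: 0x09
word = 0x09 → big-endian bytes:
  [0]=0x09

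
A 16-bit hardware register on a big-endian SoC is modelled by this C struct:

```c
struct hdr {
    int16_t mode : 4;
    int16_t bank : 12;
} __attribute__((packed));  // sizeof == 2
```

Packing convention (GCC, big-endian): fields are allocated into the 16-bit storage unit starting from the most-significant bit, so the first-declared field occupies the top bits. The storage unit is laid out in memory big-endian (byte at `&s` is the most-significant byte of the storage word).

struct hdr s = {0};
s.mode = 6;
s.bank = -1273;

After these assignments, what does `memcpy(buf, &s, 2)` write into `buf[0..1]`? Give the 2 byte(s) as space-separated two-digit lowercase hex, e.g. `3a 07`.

mode (4b) val=6 bits=0x6 at bit 12: 0x6000
bank (12b) val=-1273 bits=0xb07 at bit 0: 0x6b07
word = 0x6b07 → big-endian bytes:
  [0]=0x6b  [1]=0x07

6b 07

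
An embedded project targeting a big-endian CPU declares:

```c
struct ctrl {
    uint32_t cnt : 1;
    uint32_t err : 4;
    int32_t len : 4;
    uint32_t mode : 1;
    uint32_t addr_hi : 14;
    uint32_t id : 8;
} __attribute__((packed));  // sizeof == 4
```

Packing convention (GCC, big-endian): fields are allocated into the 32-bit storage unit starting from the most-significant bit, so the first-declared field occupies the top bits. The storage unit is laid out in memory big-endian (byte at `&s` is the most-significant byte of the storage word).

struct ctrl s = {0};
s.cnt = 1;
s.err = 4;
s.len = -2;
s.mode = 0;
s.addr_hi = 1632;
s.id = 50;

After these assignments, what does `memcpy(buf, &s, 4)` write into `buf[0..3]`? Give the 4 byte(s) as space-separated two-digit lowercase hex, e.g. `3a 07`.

a7 06 60 32

cnt (1b) val=1 bits=0x1 at bit 31: 0x80000000
err (4b) val=4 bits=0x4 at bit 27: 0xa0000000
len (4b) val=-2 bits=0xe at bit 23: 0xa7000000
mode (1b) val=0 bits=0x0 at bit 22: 0xa7000000
addr_hi (14b) val=1632 bits=0x660 at bit 8: 0xa7066000
id (8b) val=50 bits=0x32 at bit 0: 0xa7066032
word = 0xa7066032 → big-endian bytes:
  [0]=0xa7  [1]=0x06  [2]=0x60  [3]=0x32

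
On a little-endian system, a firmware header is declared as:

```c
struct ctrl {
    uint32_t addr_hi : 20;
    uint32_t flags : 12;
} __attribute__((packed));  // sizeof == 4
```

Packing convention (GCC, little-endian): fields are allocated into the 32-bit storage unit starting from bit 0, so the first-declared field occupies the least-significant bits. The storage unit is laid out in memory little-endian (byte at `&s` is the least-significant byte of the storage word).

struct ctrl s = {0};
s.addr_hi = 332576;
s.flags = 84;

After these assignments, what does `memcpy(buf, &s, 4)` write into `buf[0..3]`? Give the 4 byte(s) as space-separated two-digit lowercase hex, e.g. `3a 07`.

20 13 45 05

addr_hi (20b) val=332576 bits=0x51320 at bit 0: 0x00051320
flags (12b) val=84 bits=0x54 at bit 20: 0x05451320
word = 0x05451320 → little-endian bytes:
  [0]=0x20  [1]=0x13  [2]=0x45  [3]=0x05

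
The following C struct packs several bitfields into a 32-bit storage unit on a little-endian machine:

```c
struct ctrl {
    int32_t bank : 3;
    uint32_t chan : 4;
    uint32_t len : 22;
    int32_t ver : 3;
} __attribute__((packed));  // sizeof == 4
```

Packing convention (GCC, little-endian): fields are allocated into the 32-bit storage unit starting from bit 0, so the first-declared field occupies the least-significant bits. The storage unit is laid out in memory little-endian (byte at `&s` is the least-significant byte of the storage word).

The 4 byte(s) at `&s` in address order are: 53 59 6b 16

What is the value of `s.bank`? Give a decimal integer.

[0]=0x53 [1]=0x59 [2]=0x6b [3]=0x16 (little-endian) → word 0x166b5953
bank [0+:3] = (word>>0) & 0x7 = 3  ←
chan [3+:4] = (word>>3) & 0xf = 10
len [7+:22] = (word>>7) & 0x3fffff = 2938546
ver [29+:3] = (word>>29) & 0x7 = 0
bank signed 3b, MSB=0: value = 3

3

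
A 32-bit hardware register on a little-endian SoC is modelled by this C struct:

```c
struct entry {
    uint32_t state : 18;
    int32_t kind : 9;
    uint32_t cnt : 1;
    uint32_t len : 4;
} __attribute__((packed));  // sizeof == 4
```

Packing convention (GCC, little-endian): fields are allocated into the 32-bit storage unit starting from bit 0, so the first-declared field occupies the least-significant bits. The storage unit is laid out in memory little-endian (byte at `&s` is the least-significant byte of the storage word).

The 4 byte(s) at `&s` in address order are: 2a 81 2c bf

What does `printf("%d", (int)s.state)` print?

33066

[0]=0x2a [1]=0x81 [2]=0x2c [3]=0xbf (little-endian) → word 0xbf2c812a
state [0+:18] = (word>>0) & 0x3ffff = 33066  ←
kind [18+:9] = (word>>18) & 0x1ff = 459
cnt [27+:1] = (word>>27) & 0x1 = 1
len [28+:4] = (word>>28) & 0xf = 11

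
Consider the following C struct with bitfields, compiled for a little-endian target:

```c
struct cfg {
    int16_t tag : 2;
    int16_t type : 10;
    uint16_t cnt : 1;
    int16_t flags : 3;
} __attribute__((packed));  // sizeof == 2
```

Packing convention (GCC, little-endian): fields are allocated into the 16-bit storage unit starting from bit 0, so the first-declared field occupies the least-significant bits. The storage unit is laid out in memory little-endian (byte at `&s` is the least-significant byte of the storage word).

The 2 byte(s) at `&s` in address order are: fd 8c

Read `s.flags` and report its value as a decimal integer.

[0]=0xfd [1]=0x8c (little-endian) → word 0x8cfd
tag:2 @ bit 0 → (0x8cfd>>0)&0x3 = 0x1
type:10 @ bit 2 → (0x8cfd>>2)&0x3ff = 0x33f
cnt:1 @ bit 12 → (0x8cfd>>12)&0x1 = 0x0
flags:3 @ bit 13 → (0x8cfd>>13)&0x7 = 0x4  ←
flags signed 3b, MSB=1: 4 - 8 = -4

-4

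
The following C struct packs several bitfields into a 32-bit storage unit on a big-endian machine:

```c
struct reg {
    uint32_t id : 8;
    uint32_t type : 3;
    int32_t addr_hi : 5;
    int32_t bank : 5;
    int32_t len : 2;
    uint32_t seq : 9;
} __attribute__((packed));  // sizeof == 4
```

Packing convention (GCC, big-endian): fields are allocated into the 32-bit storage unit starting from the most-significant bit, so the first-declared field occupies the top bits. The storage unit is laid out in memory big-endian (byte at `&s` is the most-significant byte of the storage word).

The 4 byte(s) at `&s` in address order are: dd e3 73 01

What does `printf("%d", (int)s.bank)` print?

[0]=0xdd [1]=0xe3 [2]=0x73 [3]=0x01 (big-endian) → word 0xdde37301
id [24+:8] = (word>>24) & 0xff = 221
type [21+:3] = (word>>21) & 0x7 = 7
addr_hi [16+:5] = (word>>16) & 0x1f = 3
bank [11+:5] = (word>>11) & 0x1f = 14  ←
len [9+:2] = (word>>9) & 0x3 = 1
seq [0+:9] = (word>>0) & 0x1ff = 257
bank signed 5b, MSB=0: value = 14

14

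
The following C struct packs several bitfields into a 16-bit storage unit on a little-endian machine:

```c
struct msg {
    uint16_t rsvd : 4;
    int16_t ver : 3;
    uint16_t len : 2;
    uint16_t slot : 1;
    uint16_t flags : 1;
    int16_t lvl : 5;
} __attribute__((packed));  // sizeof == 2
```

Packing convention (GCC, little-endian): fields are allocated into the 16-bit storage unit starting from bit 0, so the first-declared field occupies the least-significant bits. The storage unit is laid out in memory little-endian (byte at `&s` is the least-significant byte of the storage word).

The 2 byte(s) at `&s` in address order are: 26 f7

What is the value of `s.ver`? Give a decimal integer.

[0]=0x26 [1]=0xf7 (little-endian) → word 0xf726
rsvd:4 @ bit 0 → (0xf726>>0)&0xf = 0x6
ver:3 @ bit 4 → (0xf726>>4)&0x7 = 0x2  ←
len:2 @ bit 7 → (0xf726>>7)&0x3 = 0x2
slot:1 @ bit 9 → (0xf726>>9)&0x1 = 0x1
flags:1 @ bit 10 → (0xf726>>10)&0x1 = 0x1
lvl:5 @ bit 11 → (0xf726>>11)&0x1f = 0x1e
ver signed 3b, MSB=0: value = 2

2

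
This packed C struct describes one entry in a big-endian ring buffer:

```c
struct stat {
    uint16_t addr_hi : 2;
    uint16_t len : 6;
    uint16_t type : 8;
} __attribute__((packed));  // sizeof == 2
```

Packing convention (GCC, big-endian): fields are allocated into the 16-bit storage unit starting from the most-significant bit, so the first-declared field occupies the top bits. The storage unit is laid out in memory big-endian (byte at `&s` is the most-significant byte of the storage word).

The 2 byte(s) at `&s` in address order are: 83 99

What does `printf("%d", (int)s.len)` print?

3

[0]=0x83 [1]=0x99 (big-endian) → word 0x8399
addr_hi:2 @ bit 14 → (0x8399>>14)&0x3 = 0x2
len:6 @ bit 8 → (0x8399>>8)&0x3f = 0x3  ←
type:8 @ bit 0 → (0x8399>>0)&0xff = 0x99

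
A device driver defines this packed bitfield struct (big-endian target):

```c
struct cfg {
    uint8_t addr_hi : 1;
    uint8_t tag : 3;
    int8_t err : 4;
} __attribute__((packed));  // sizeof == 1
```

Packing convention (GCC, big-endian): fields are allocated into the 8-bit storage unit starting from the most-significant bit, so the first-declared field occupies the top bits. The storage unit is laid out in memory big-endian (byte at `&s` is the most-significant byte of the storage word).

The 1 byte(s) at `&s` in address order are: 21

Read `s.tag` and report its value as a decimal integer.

2

[0]=0x21 (big-endian) → word 0x21
addr_hi [7+:1] = (word>>7) & 0x1 = 0
tag [4+:3] = (word>>4) & 0x7 = 2  ←
err [0+:4] = (word>>0) & 0xf = 1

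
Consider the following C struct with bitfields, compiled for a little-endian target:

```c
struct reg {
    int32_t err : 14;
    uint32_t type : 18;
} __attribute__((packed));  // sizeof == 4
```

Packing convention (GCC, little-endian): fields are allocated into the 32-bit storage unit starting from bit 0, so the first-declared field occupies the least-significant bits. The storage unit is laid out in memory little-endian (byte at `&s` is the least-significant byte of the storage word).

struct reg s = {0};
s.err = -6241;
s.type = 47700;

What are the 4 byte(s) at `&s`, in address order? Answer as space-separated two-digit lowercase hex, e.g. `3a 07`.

9f 27 95 2e

err (14b) val=-6241 bits=0x279f at bit 0: 0x0000279f
type (18b) val=47700 bits=0xba54 at bit 14: 0x2e95279f
word = 0x2e95279f → little-endian bytes:
  [0]=0x9f  [1]=0x27  [2]=0x95  [3]=0x2e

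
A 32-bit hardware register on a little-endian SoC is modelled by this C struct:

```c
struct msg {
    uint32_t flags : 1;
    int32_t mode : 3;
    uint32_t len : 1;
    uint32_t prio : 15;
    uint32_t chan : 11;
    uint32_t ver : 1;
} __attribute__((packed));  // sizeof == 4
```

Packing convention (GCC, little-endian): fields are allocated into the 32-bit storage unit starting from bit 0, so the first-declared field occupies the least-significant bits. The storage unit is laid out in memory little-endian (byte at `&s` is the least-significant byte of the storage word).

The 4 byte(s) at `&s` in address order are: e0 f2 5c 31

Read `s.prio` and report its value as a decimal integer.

26519

[0]=0xe0 [1]=0xf2 [2]=0x5c [3]=0x31 (little-endian) → word 0x315cf2e0
flags:1 @ bit 0 → (0x315cf2e0>>0)&0x1 = 0x0
mode:3 @ bit 1 → (0x315cf2e0>>1)&0x7 = 0x0
len:1 @ bit 4 → (0x315cf2e0>>4)&0x1 = 0x0
prio:15 @ bit 5 → (0x315cf2e0>>5)&0x7fff = 0x6797  ←
chan:11 @ bit 20 → (0x315cf2e0>>20)&0x7ff = 0x315
ver:1 @ bit 31 → (0x315cf2e0>>31)&0x1 = 0x0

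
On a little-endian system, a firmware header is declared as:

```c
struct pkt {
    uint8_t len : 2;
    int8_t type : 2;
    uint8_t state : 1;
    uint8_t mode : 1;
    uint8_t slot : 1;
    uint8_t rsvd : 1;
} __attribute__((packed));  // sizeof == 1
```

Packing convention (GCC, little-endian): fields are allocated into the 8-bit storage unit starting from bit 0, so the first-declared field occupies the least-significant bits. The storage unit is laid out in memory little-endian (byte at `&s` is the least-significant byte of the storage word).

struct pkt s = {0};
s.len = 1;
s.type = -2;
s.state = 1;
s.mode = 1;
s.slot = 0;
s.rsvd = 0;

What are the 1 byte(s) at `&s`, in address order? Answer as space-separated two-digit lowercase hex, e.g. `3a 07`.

39

len:2 = 1 → 0x1 << 0 → word 0x01
type:2 = -2 → 0x2 << 2 → word 0x09
state:1 = 1 → 0x1 << 4 → word 0x19
mode:1 = 1 → 0x1 << 5 → word 0x39
slot:1 = 0 → 0x0 << 6 → word 0x39
rsvd:1 = 0 → 0x0 << 7 → word 0x39
word = 0x39 → little-endian bytes:
  [0]=0x39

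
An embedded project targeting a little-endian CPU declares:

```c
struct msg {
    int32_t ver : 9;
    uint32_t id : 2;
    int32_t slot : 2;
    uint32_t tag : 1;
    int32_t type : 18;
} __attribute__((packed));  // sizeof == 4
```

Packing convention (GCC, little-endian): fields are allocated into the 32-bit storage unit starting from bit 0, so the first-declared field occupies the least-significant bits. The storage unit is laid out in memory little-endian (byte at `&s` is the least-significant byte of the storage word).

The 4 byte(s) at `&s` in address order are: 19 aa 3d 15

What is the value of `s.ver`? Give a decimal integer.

25

[0]=0x19 [1]=0xaa [2]=0x3d [3]=0x15 (little-endian) → word 0x153daa19
ver [0+:9] = (word>>0) & 0x1ff = 25  ←
id [9+:2] = (word>>9) & 0x3 = 1
slot [11+:2] = (word>>11) & 0x3 = 1
tag [13+:1] = (word>>13) & 0x1 = 1
type [14+:18] = (word>>14) & 0x3ffff = 21750
ver signed 9b, MSB=0: value = 25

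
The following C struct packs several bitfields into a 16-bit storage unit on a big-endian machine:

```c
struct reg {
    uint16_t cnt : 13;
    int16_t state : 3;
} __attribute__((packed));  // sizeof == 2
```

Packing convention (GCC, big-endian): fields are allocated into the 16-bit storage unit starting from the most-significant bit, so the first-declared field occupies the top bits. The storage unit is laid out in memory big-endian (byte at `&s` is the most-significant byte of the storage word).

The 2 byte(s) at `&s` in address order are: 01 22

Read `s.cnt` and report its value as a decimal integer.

36

[0]=0x01 [1]=0x22 (big-endian) → word 0x0122
cnt:13 @ bit 3 → (0x0122>>3)&0x1fff = 0x24  ←
state:3 @ bit 0 → (0x0122>>0)&0x7 = 0x2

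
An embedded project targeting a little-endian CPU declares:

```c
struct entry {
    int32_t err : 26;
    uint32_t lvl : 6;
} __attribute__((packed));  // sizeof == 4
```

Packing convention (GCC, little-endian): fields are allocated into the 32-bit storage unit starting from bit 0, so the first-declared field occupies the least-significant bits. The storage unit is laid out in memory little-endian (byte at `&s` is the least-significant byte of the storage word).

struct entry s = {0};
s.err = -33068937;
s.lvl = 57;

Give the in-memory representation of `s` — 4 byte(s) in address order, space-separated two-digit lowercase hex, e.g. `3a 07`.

err (26b) val=-33068937 bits=0x2076877 at bit 0: 0x02076877
lvl (6b) val=57 bits=0x39 at bit 26: 0xe6076877
word = 0xe6076877 → little-endian bytes:
  [0]=0x77  [1]=0x68  [2]=0x07  [3]=0xe6

77 68 07 e6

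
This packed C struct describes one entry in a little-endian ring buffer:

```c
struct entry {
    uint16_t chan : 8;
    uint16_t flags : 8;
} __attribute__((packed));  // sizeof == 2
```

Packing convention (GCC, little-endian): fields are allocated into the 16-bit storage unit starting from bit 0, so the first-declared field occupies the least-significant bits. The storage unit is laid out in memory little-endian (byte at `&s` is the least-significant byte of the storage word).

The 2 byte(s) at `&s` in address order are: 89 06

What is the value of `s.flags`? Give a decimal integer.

6

[0]=0x89 [1]=0x06 (little-endian) → word 0x0689
chan [0+:8] = (word>>0) & 0xff = 137
flags [8+:8] = (word>>8) & 0xff = 6  ←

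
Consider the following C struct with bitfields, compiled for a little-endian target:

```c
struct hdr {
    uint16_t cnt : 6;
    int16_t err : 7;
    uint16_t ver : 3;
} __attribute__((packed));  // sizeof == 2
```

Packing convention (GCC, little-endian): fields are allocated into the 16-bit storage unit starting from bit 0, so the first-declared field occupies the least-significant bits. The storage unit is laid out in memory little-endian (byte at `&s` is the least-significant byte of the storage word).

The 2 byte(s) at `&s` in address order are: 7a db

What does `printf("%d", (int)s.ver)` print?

6

[0]=0x7a [1]=0xdb (little-endian) → word 0xdb7a
cnt:6 @ bit 0 → (0xdb7a>>0)&0x3f = 0x3a
err:7 @ bit 6 → (0xdb7a>>6)&0x7f = 0x6d
ver:3 @ bit 13 → (0xdb7a>>13)&0x7 = 0x6  ←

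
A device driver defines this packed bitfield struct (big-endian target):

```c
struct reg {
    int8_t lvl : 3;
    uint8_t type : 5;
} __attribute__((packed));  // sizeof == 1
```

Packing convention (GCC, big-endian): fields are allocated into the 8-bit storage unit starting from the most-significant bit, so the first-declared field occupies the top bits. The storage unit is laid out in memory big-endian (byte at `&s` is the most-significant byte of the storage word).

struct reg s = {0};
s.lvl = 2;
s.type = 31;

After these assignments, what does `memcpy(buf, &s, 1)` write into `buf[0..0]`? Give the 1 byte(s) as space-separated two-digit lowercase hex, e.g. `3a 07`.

[5+:3] lvl=2 & 0x7 = 0x2; word=0x40
[0+:5] type=31 & 0x1f = 0x1f; word=0x5f
word = 0x5f → big-endian bytes:
  [0]=0x5f

5f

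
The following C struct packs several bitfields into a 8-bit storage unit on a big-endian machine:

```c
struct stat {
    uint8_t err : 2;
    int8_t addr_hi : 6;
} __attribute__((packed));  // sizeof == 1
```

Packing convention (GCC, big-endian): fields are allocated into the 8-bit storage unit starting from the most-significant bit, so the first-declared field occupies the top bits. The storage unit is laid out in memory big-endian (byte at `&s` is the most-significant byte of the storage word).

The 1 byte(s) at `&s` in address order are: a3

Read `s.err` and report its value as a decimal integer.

[0]=0xa3 (big-endian) → word 0xa3
err [6+:2] = (word>>6) & 0x3 = 2  ←
addr_hi [0+:6] = (word>>0) & 0x3f = 35

2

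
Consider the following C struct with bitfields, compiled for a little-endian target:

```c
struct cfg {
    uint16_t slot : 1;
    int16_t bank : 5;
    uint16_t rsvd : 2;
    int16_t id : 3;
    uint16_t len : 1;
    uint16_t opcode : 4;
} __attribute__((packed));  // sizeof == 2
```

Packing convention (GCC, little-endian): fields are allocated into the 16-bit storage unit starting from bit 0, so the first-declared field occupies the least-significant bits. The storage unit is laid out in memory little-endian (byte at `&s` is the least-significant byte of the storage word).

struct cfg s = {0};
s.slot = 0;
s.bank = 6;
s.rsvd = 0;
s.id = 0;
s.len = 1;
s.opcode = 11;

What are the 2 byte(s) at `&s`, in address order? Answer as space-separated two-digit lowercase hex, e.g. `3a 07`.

slot (1b) val=0 bits=0x0 at bit 0: 0x0000
bank (5b) val=6 bits=0x6 at bit 1: 0x000c
rsvd (2b) val=0 bits=0x0 at bit 6: 0x000c
id (3b) val=0 bits=0x0 at bit 8: 0x000c
len (1b) val=1 bits=0x1 at bit 11: 0x080c
opcode (4b) val=11 bits=0xb at bit 12: 0xb80c
word = 0xb80c → little-endian bytes:
  [0]=0x0c  [1]=0xb8

0c b8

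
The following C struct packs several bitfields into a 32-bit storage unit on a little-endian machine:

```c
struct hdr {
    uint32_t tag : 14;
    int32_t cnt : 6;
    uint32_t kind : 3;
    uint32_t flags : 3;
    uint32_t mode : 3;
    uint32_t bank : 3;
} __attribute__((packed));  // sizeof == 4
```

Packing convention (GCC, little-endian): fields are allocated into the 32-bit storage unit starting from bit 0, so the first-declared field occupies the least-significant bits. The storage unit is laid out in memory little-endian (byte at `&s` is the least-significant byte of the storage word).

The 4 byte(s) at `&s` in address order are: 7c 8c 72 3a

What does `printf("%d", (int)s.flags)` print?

4

[0]=0x7c [1]=0x8c [2]=0x72 [3]=0x3a (little-endian) → word 0x3a728c7c
tag:14 @ bit 0 → (0x3a728c7c>>0)&0x3fff = 0xc7c
cnt:6 @ bit 14 → (0x3a728c7c>>14)&0x3f = 0xa
kind:3 @ bit 20 → (0x3a728c7c>>20)&0x7 = 0x7
flags:3 @ bit 23 → (0x3a728c7c>>23)&0x7 = 0x4  ←
mode:3 @ bit 26 → (0x3a728c7c>>26)&0x7 = 0x6
bank:3 @ bit 29 → (0x3a728c7c>>29)&0x7 = 0x1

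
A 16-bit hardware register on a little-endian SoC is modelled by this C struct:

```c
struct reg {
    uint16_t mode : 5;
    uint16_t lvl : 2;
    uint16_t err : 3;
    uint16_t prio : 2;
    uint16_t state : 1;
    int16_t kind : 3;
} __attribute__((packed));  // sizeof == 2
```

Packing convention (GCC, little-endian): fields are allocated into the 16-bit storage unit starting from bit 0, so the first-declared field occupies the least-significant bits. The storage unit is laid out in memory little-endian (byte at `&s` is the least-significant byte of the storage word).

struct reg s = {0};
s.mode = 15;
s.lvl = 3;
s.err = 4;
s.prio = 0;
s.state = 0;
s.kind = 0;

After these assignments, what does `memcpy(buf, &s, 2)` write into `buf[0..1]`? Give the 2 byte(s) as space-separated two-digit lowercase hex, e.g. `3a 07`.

mode:5 = 15 → 0xf << 0 → word 0x000f
lvl:2 = 3 → 0x3 << 5 → word 0x006f
err:3 = 4 → 0x4 << 7 → word 0x026f
prio:2 = 0 → 0x0 << 10 → word 0x026f
state:1 = 0 → 0x0 << 12 → word 0x026f
kind:3 = 0 → 0x0 << 13 → word 0x026f
word = 0x026f → little-endian bytes:
  [0]=0x6f  [1]=0x02

6f 02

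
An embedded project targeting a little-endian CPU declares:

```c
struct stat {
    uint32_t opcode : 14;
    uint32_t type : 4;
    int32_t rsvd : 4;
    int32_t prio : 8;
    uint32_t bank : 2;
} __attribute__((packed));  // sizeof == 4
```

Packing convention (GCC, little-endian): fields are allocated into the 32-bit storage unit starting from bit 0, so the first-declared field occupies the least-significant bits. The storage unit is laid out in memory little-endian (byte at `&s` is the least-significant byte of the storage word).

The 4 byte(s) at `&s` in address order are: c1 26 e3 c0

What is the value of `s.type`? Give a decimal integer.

[0]=0xc1 [1]=0x26 [2]=0xe3 [3]=0xc0 (little-endian) → word 0xc0e326c1
opcode:14 @ bit 0 → (0xc0e326c1>>0)&0x3fff = 0x26c1
type:4 @ bit 14 → (0xc0e326c1>>14)&0xf = 0xc  ←
rsvd:4 @ bit 18 → (0xc0e326c1>>18)&0xf = 0x8
prio:8 @ bit 22 → (0xc0e326c1>>22)&0xff = 0x3
bank:2 @ bit 30 → (0xc0e326c1>>30)&0x3 = 0x3

12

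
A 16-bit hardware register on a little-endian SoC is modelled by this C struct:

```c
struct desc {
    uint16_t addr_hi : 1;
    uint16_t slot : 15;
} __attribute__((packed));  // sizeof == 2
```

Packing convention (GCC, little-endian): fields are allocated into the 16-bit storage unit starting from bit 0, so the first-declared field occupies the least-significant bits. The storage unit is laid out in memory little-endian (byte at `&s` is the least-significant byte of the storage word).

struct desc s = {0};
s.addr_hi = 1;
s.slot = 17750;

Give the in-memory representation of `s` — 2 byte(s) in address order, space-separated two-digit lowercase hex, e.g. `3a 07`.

addr_hi:1 = 1 → 0x1 << 0 → word 0x0001
slot:15 = 17750 → 0x4556 << 1 → word 0x8aad
word = 0x8aad → little-endian bytes:
  [0]=0xad  [1]=0x8a

ad 8a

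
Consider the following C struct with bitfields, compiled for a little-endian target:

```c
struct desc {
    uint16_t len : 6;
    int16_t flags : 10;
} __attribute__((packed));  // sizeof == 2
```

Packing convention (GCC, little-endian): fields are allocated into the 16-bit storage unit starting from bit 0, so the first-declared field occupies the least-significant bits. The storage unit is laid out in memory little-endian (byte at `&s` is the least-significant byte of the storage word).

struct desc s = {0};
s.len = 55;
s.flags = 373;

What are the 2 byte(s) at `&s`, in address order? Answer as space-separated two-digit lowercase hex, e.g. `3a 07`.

77 5d

len:6 = 55 → 0x37 << 0 → word 0x0037
flags:10 = 373 → 0x175 << 6 → word 0x5d77
word = 0x5d77 → little-endian bytes:
  [0]=0x77  [1]=0x5d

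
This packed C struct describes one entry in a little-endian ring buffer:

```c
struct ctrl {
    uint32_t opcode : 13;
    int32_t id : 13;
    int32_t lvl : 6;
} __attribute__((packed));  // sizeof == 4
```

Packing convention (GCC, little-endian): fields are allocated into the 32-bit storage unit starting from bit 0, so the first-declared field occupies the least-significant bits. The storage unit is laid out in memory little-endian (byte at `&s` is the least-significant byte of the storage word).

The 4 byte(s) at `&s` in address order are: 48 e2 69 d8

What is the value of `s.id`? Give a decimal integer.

[0]=0x48 [1]=0xe2 [2]=0x69 [3]=0xd8 (little-endian) → word 0xd869e248
opcode:13 @ bit 0 → (0xd869e248>>0)&0x1fff = 0x248
id:13 @ bit 13 → (0xd869e248>>13)&0x1fff = 0x34f  ←
lvl:6 @ bit 26 → (0xd869e248>>26)&0x3f = 0x36
id signed 13b, MSB=0: value = 847

847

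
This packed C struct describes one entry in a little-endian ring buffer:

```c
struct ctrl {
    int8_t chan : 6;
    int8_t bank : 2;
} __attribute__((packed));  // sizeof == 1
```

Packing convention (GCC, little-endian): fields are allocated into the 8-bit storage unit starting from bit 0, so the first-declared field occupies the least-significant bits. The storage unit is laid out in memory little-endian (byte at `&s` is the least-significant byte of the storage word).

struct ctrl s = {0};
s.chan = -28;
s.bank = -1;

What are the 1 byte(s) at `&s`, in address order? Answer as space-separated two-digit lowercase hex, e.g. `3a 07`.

chan (6b) val=-28 bits=0x24 at bit 0: 0x24
bank (2b) val=-1 bits=0x3 at bit 6: 0xe4
word = 0xe4 → little-endian bytes:
  [0]=0xe4

e4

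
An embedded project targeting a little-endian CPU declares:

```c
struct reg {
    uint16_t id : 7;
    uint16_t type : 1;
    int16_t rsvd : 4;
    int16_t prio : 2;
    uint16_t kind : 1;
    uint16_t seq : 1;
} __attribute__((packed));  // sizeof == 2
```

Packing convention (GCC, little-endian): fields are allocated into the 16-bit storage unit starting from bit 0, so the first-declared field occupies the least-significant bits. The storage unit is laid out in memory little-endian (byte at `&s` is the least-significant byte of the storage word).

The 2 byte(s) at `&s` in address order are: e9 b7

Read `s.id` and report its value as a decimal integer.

105

[0]=0xe9 [1]=0xb7 (little-endian) → word 0xb7e9
id:7 @ bit 0 → (0xb7e9>>0)&0x7f = 0x69  ←
type:1 @ bit 7 → (0xb7e9>>7)&0x1 = 0x1
rsvd:4 @ bit 8 → (0xb7e9>>8)&0xf = 0x7
prio:2 @ bit 12 → (0xb7e9>>12)&0x3 = 0x3
kind:1 @ bit 14 → (0xb7e9>>14)&0x1 = 0x0
seq:1 @ bit 15 → (0xb7e9>>15)&0x1 = 0x1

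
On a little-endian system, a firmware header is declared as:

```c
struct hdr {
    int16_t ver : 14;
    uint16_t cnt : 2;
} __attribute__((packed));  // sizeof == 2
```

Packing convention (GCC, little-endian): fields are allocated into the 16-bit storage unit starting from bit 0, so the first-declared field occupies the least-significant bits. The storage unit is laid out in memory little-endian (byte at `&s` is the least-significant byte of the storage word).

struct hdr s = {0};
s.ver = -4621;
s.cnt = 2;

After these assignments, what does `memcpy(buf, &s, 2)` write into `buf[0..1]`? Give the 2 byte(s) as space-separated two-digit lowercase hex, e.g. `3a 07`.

f3 ad

ver:14 = -4621 → 0x2df3 << 0 → word 0x2df3
cnt:2 = 2 → 0x2 << 14 → word 0xadf3
word = 0xadf3 → little-endian bytes:
  [0]=0xf3  [1]=0xad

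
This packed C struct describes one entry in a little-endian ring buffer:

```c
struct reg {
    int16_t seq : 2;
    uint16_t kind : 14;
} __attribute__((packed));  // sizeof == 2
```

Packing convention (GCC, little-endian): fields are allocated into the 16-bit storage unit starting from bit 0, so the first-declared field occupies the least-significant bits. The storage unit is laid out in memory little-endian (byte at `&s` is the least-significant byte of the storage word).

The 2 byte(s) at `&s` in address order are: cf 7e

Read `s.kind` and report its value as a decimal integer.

8115

[0]=0xcf [1]=0x7e (little-endian) → word 0x7ecf
seq [0+:2] = (word>>0) & 0x3 = 3
kind [2+:14] = (word>>2) & 0x3fff = 8115  ←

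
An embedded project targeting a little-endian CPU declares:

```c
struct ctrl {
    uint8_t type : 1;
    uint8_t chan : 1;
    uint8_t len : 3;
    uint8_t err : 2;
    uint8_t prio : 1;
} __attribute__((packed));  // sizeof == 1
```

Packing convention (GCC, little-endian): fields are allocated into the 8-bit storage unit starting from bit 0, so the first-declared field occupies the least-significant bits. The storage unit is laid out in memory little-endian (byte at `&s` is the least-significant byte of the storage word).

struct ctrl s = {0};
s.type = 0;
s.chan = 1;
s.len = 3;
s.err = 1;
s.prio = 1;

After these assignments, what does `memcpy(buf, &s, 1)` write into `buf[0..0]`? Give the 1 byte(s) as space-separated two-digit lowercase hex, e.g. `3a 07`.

[0+:1] type=0 & 0x1 = 0x0; word=0x00
[1+:1] chan=1 & 0x1 = 0x1; word=0x02
[2+:3] len=3 & 0x7 = 0x3; word=0x0e
[5+:2] err=1 & 0x3 = 0x1; word=0x2e
[7+:1] prio=1 & 0x1 = 0x1; word=0xae
word = 0xae → little-endian bytes:
  [0]=0xae

ae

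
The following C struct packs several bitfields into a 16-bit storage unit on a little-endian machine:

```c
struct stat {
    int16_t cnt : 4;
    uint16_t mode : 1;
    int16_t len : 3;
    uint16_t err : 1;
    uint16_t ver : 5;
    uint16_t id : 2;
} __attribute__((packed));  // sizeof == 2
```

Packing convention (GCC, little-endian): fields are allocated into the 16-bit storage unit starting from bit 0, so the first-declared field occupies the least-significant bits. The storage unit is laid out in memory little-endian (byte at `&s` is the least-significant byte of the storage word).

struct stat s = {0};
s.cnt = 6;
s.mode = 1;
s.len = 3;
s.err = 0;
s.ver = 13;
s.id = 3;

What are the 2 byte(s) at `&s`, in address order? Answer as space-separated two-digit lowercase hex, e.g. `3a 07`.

76 da

cnt:4 = 6 → 0x6 << 0 → word 0x0006
mode:1 = 1 → 0x1 << 4 → word 0x0016
len:3 = 3 → 0x3 << 5 → word 0x0076
err:1 = 0 → 0x0 << 8 → word 0x0076
ver:5 = 13 → 0xd << 9 → word 0x1a76
id:2 = 3 → 0x3 << 14 → word 0xda76
word = 0xda76 → little-endian bytes:
  [0]=0x76  [1]=0xda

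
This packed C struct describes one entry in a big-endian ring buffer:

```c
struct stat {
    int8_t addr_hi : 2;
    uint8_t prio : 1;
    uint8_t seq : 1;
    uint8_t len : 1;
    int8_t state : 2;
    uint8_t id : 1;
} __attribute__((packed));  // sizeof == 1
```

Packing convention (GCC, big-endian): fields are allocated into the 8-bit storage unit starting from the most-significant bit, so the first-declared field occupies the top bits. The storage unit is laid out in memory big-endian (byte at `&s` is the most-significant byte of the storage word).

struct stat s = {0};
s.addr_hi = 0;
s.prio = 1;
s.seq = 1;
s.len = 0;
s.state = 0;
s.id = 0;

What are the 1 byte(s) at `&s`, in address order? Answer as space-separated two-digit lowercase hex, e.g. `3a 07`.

addr_hi (2b) val=0 bits=0x0 at bit 6: 0x00
prio (1b) val=1 bits=0x1 at bit 5: 0x20
seq (1b) val=1 bits=0x1 at bit 4: 0x30
len (1b) val=0 bits=0x0 at bit 3: 0x30
state (2b) val=0 bits=0x0 at bit 1: 0x30
id (1b) val=0 bits=0x0 at bit 0: 0x30
word = 0x30 → big-endian bytes:
  [0]=0x30

30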